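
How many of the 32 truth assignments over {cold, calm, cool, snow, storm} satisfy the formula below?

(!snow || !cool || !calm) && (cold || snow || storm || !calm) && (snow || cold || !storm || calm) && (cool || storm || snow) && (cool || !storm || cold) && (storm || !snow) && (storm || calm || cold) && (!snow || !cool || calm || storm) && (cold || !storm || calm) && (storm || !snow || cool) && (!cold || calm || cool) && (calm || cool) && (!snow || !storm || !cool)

7

There are 2^5 = 32 truth assignments over (cold, calm, cool, snow, storm).
Split on calm. With calm = true, the clauses containing calm are satisfied and !calm drops from the rest; 5 of the 2^4 = 16 assignments to the other variables satisfy what remains.
With calm = false, by the same count on the reduced clause set, 2 assignments work.
(One model: cold=F, calm=T, cool=T, snow=F, storm=T.)
Total: 5 + 2 = 7.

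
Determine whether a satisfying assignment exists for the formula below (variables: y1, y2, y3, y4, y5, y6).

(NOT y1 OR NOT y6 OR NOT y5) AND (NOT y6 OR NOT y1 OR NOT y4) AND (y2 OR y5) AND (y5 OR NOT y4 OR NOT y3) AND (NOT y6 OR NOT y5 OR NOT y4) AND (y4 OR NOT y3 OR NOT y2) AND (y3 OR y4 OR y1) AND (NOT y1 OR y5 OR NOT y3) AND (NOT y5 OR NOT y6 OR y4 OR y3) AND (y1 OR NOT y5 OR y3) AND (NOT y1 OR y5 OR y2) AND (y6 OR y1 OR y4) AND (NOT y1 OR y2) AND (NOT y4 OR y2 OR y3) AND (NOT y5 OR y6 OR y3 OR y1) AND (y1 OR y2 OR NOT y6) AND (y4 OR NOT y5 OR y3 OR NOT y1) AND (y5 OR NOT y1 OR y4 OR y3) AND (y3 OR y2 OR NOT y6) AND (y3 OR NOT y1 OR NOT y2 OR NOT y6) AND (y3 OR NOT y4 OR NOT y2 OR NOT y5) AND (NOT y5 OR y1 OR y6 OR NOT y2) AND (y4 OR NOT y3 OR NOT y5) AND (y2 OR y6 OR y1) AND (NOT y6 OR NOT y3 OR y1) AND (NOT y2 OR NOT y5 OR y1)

Branch on y2: set y2 = true.
Branch on y4: set y4 = true.
Branch on y6: set y6 = false.
Branch on y5: set y5 = false.
Unit clause (NOT y3) forces y3 = false.
No clause remains; y1 is free.
A satisfying assignment: y1 ↦ true; y2 ↦ true; y3 ↦ false; y4 ↦ true; y5 ↦ false; y6 ↦ false.

Yes, satisfiable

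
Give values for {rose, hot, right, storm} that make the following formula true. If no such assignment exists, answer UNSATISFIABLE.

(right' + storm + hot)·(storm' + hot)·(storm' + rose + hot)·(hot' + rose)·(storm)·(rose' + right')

The clause (storm) is unit, so storm = 1.
The clause (hot) is unit, so hot = 1.
The clause (rose) is unit, so rose = 1.
The clause (right') is unit, so right = 0.
This assignment satisfies each clause.

rose: 1,  hot: 1,  right: 0,  storm: 1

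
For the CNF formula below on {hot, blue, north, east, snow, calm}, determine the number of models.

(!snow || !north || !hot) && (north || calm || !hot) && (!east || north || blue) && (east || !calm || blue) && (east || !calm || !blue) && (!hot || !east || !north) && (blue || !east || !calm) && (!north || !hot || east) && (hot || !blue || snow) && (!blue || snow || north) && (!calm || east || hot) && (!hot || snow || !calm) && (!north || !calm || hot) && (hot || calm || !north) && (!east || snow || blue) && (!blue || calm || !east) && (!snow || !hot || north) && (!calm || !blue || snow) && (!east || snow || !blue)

4

There are 2^6 = 64 truth assignments over (hot, blue, north, east, snow, calm).
Split on calm. With calm = true, the clauses containing calm are satisfied and !calm drops from the rest; 1 of the 2^5 = 32 assignments to the other variables satisfy what remains.
With calm = false, by the same count on the reduced clause set, 3 assignments work.
Total: 1 + 3 = 4.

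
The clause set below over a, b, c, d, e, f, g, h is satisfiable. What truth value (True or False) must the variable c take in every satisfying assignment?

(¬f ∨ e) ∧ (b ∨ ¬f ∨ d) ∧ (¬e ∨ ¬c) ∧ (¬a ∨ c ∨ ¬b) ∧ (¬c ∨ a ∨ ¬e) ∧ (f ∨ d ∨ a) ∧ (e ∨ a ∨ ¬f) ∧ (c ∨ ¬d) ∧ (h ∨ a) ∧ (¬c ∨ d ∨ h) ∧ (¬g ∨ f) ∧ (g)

False

Suppose c = True.
(¬e) alone gives e = False.
(¬f) alone gives f = False.
(¬g) alone gives g = False.
That conflicts with the unit clause (g).
So every satisfying assignment has c = False.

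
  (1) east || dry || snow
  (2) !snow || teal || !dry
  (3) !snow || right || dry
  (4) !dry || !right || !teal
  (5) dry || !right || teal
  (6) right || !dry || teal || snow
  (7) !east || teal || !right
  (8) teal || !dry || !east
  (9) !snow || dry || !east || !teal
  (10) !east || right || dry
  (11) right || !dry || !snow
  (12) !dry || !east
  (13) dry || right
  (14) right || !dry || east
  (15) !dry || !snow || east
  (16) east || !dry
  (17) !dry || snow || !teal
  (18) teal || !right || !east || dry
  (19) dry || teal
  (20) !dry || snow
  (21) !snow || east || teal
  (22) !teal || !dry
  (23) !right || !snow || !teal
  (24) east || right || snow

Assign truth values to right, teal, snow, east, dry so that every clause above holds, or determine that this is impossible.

Suppose dry = false.
Unit clause (right) forces right = true.
Unit clause (teal) forces teal = true.
Unit clause (!snow) forces snow = false.
Unit clause (east) forces east = true.
This assignment satisfies each clause.

right: true; teal: true; snow: false; east: true; dry: false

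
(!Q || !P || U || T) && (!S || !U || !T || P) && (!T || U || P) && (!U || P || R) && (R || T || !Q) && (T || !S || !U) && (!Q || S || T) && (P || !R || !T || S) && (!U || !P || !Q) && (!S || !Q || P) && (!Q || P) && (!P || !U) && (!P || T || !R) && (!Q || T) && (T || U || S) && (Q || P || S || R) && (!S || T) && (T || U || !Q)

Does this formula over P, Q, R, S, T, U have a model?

Branch on Q: set Q = false.
Branch on P: set P = true.
(!U) alone gives U = false.
Branch on T: set T = true.
All clauses hold; R, S can take either value.
A satisfying assignment: P=true; Q=false; R=true; S=true; T=true; U=false.

Satisfiable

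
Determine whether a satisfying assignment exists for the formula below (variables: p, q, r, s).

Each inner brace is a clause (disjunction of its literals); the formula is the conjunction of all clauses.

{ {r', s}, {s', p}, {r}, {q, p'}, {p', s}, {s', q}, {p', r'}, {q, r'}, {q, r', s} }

(r) alone gives r = 1.
(s) alone gives s = 1.
(p) alone gives p = 1.
But (p') is also a unit clause — contradiction.
No assignment satisfies every clause.

No, unsatisfiable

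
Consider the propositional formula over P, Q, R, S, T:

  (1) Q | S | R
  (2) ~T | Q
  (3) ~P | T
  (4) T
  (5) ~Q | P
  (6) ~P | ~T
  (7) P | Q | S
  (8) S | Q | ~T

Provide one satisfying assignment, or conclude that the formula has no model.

The clause (T) is unit, so T = 1.
The clause (Q) is unit, so Q = 1.
The clause (P) is unit, so P = 1.
Now (~P) is unsatisfied and unit — conflict.

UNSATISFIABLE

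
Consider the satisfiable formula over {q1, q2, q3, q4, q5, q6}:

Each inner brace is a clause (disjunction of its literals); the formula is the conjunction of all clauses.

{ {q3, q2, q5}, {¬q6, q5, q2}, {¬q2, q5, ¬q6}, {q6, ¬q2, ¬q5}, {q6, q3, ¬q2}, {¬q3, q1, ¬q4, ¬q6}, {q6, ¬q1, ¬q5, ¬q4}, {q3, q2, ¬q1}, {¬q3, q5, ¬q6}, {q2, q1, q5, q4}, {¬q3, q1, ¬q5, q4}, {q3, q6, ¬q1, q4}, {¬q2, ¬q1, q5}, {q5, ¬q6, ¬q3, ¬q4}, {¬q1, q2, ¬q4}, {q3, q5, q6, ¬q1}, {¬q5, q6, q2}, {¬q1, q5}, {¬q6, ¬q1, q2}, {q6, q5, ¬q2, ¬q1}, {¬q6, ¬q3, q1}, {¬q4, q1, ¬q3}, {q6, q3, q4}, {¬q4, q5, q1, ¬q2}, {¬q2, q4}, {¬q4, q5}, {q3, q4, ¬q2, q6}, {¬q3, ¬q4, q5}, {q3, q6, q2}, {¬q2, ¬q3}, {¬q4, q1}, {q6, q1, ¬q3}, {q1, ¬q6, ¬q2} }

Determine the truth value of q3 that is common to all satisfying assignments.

Suppose q3 = True.
(¬q2) alone gives q2 = False.
Suppose q6 = False.
(¬q5) alone gives q5 = False.
(¬q1) alone gives q1 = False.
But (q1) is also a unit clause — contradiction.
That branch fails; take q6 = True instead.
(q5) alone gives q5 = True.
(¬q1) alone gives q1 = False.
But (q1) is also a unit clause — contradiction.
Both values of q6 lead to a conflict.
So every satisfying assignment has q3 = False.

False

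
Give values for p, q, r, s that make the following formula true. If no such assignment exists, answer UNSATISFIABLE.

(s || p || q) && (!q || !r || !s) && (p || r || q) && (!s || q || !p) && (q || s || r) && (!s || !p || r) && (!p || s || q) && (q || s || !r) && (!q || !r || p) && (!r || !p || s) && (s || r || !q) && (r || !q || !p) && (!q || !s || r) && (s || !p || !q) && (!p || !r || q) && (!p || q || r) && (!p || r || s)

p: false,  q: false,  r: true,  s: true

Try s = true.
Try q = false.
(!p) alone gives p = false.
(r) alone gives r = true.
Every clause now holds.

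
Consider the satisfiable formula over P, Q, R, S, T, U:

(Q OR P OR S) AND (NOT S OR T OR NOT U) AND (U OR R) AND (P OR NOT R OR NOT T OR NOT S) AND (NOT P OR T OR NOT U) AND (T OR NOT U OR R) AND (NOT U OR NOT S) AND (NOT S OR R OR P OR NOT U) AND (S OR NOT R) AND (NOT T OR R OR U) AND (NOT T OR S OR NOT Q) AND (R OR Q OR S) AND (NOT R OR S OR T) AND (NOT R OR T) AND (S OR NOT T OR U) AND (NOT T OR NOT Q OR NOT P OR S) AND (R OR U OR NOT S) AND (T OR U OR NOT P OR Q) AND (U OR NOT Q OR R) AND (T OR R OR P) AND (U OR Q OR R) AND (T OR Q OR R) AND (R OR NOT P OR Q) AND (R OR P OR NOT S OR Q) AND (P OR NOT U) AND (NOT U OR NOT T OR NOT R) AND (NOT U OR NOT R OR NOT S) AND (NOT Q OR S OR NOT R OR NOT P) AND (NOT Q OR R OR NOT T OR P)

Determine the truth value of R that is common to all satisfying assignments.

True

Suppose R = false.
(U) alone gives U = true.
(T) alone gives T = true.
(NOT S) alone gives S = false.
(NOT Q) alone gives Q = false.
But (Q) is also a unit clause — contradiction.
So every satisfying assignment has R = True.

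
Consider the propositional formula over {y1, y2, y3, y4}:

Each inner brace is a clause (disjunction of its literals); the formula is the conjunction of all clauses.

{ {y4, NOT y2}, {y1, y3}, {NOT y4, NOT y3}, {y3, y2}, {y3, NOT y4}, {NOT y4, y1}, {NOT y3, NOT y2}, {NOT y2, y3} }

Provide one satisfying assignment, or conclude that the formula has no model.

Suppose y4 = false.
The clause (NOT y2) is unit, so y2 = false.
The clause (y3) is unit, so y3 = true.
Every clause is now satisfied; y1 is unconstrained.

y1: true, y2: false, y3: true, y4: false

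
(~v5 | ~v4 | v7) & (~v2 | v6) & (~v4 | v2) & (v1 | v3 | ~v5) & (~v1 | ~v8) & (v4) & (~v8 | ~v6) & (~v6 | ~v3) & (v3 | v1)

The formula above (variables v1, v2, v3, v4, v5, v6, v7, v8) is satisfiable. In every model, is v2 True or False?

Suppose v2 = 0.
Unit clause (~v4) forces v4 = 0.
That conflicts with the unit clause (v4).
So every satisfying assignment has v2 = True.

True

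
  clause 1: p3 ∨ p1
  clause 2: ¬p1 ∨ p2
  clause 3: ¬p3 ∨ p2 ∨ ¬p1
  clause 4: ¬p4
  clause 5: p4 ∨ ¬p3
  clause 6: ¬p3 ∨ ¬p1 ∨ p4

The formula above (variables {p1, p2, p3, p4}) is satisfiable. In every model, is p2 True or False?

Suppose p2 = False.
The clause (¬p1) is unit, so p1 = False.
The clause (p3) is unit, so p3 = True.
The clause (¬p4) is unit, so p4 = False.
Now (p4) is unsatisfied and unit — conflict.
So every satisfying assignment has p2 = True.

True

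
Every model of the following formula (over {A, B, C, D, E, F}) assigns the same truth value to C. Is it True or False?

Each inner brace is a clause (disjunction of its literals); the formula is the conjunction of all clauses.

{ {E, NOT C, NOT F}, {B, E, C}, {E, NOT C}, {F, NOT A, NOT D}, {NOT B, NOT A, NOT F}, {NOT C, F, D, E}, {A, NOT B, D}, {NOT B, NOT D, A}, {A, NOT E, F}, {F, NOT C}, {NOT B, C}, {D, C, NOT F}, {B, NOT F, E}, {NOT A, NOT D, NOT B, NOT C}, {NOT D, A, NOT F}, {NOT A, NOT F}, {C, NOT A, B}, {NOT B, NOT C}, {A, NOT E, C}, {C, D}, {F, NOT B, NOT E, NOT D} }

Suppose C = false.
Unit clause (NOT B) forces B = false.
Unit clause (E) forces E = true.
Unit clause (NOT A) forces A = false.
That conflicts with the unit clause (A).
So every satisfying assignment has C = True.

True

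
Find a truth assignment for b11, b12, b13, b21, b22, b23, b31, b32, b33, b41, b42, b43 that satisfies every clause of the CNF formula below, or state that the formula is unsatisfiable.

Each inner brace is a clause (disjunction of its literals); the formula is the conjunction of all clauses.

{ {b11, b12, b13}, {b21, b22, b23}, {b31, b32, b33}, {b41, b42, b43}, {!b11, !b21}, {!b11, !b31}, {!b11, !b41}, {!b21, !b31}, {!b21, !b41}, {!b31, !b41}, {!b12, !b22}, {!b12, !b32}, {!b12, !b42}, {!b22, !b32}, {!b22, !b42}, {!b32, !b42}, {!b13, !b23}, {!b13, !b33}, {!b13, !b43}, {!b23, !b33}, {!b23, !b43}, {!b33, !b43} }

Case b11 = false:
Case b12 = true:
The clause (!b22) is unit, so b22 = false.
The clause (!b32) is unit, so b32 = false.
The clause (!b42) is unit, so b42 = false.
Case b21 = true:
The clause (!b31) is unit, so b31 = false.
The clause (b33) is unit, so b33 = true.
The clause (!b41) is unit, so b41 = false.
The clause (b43) is unit, so b43 = true.
Now (!b43) is unsatisfied and unit — conflict.
That branch fails; take b21 = false instead.
The clause (b23) is unit, so b23 = true.
The clause (!b13) is unit, so b13 = false.
The clause (!b33) is unit, so b33 = false.
The clause (b31) is unit, so b31 = true.
The clause (!b41) is unit, so b41 = false.
The clause (b43) is unit, so b43 = true.
Now (!b43) is unsatisfied and unit — conflict.
Both values of b21 lead to a conflict.
That branch fails; take b12 = false instead.
The clause (b13) is unit, so b13 = true.
The clause (!b23) is unit, so b23 = false.
The clause (!b33) is unit, so b33 = false.
The clause (!b43) is unit, so b43 = false.
Case b21 = true:
The clause (!b31) is unit, so b31 = false.
The clause (b32) is unit, so b32 = true.
The clause (!b41) is unit, so b41 = false.
The clause (b42) is unit, so b42 = true.
Now (!b42) is unsatisfied and unit — conflict.
That branch fails; take b21 = false instead.
The clause (b22) is unit, so b22 = true.
The clause (!b32) is unit, so b32 = false.
The clause (b31) is unit, so b31 = true.
The clause (!b41) is unit, so b41 = false.
The clause (b42) is unit, so b42 = true.
Now (!b42) is unsatisfied and unit — conflict.
Both values of b21 lead to a conflict.
Both values of b12 lead to a conflict.
That branch fails; take b11 = true instead.
The clause (!b21) is unit, so b21 = false.
The clause (!b31) is unit, so b31 = false.
The clause (!b41) is unit, so b41 = false.
Case b22 = true:
The clause (!b12) is unit, so b12 = false.
The clause (!b32) is unit, so b32 = false.
The clause (b33) is unit, so b33 = true.
The clause (!b42) is unit, so b42 = false.
The clause (b43) is unit, so b43 = true.
Now (!b43) is unsatisfied and unit — conflict.
That branch fails; take b22 = false instead.
The clause (b23) is unit, so b23 = true.
The clause (!b13) is unit, so b13 = false.
The clause (!b33) is unit, so b33 = false.
The clause (b32) is unit, so b32 = true.
The clause (!b12) is unit, so b12 = false.
The clause (!b42) is unit, so b42 = false.
The clause (b43) is unit, so b43 = true.
Now (!b43) is unsatisfied and unit — conflict.
Both values of b22 lead to a conflict.
Both values of b11 lead to a conflict.

UNSATISFIABLE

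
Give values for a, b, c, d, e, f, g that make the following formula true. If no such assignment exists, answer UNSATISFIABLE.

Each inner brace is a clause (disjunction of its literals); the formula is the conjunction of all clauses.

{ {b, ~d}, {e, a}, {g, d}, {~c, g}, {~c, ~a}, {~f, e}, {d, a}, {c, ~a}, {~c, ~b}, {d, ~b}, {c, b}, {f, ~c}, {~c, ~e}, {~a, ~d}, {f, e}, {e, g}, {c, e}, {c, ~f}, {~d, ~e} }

UNSATISFIABLE

Try b = 1.
(~c) alone gives c = 0.
(~a) alone gives a = 0.
(e) alone gives e = 1.
(d) alone gives d = 1.
Now (~d) is unsatisfied and unit — conflict.
Backtrack on b: now try b = 0.
(~d) alone gives d = 0.
(g) alone gives g = 1.
(a) alone gives a = 1.
(~c) alone gives c = 0.
Now (c) is unsatisfied and unit — conflict.
Both values of b lead to a conflict.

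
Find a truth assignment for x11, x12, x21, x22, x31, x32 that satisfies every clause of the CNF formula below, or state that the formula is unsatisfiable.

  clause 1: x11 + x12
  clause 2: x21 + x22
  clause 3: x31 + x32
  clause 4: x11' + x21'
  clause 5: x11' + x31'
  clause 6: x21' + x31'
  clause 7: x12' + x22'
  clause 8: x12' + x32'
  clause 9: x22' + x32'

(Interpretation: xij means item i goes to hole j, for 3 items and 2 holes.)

Try x11 = 1.
The clause (x21') is unit, so x21 = 0.
The clause (x22) is unit, so x22 = 1.
The clause (x31') is unit, so x31 = 0.
The clause (x32) is unit, so x32 = 1.
That conflicts with the unit clause (x32').
So x11 must be the other value — set x11 = 0.
The clause (x12) is unit, so x12 = 1.
The clause (x22') is unit, so x22 = 0.
The clause (x21) is unit, so x21 = 1.
The clause (x31') is unit, so x31 = 0.
The clause (x32) is unit, so x32 = 1.
That conflicts with the unit clause (x32').
Neither x11 = 1 nor x11 = 0 works.

UNSATISFIABLE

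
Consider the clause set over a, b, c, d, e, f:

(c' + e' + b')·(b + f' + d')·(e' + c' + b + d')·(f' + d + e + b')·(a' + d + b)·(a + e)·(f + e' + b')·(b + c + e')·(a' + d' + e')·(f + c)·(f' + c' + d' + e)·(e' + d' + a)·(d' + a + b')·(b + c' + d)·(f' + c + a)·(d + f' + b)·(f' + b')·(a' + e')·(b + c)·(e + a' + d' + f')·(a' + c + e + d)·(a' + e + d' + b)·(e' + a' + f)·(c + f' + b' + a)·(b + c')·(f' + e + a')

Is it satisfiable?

Yes, satisfiable

Branch on a: set a = 1.
(e') alone gives e = 0.
(f') alone gives f = 0.
(c) alone gives c = 1.
(b) alone gives b = 1.
All clauses hold; d can take either value.
A satisfying assignment: a ↦ 1; b ↦ 1; c ↦ 1; d ↦ 0; e ↦ 0; f ↦ 0.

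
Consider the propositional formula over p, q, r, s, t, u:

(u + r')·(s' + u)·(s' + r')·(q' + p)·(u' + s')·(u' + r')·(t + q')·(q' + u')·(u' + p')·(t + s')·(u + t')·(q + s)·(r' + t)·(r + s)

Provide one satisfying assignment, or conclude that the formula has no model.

UNSATISFIABLE

Case u = 1:
(s') alone gives s = 0.
(r') alone gives r = 0.
Now (r) is unsatisfied and unit — conflict.
That branch fails; take u = 0 instead.
(r') alone gives r = 0.
(s') alone gives s = 0.
Now (s) is unsatisfied and unit — conflict.
Neither u = 1 nor u = 0 works.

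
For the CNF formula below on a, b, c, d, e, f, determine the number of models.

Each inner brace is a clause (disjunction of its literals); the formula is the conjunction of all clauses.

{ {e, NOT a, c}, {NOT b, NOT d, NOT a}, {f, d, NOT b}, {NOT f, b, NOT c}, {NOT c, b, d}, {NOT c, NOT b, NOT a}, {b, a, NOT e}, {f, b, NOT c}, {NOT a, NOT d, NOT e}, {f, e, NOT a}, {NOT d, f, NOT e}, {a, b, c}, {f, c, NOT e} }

There are 2^6 = 64 truth assignments over (a, b, c, d, e, f).
Split on d. With d = true, the clauses containing d are satisfied and NOT d drops from the rest; 6 of the 2^5 = 32 assignments to the other variables satisfy what remains.
With d = false, by the same count on the reduced clause set, 6 assignments work.
(One model: a=F, b=T, c=F, d=F, e=F, f=T.)
Total: 6 + 6 = 12.

12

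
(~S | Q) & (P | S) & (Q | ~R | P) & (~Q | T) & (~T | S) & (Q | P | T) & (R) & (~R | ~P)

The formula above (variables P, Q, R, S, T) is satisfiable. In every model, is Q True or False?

Suppose Q = 0.
Unit clause (~S) forces S = 0.
Unit clause (P) forces P = 1.
Unit clause (~T) forces T = 0.
Unit clause (R) forces R = 1.
Now (~R) is unsatisfied and unit — conflict.
So every satisfying assignment has Q = True.

True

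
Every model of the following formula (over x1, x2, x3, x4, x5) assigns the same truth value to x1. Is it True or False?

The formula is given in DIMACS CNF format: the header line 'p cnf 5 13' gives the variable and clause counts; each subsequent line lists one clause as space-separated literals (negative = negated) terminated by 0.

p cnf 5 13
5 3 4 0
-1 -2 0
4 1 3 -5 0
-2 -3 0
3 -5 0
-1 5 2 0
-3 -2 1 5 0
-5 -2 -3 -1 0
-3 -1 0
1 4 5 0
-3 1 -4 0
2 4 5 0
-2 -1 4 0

False

Suppose x1 = True.
The clause (¬x2) is unit, so x2 = False.
The clause (x5) is unit, so x5 = True.
The clause (x3) is unit, so x3 = True.
But (¬x3) is also a unit clause — contradiction.
So every satisfying assignment has x1 = False.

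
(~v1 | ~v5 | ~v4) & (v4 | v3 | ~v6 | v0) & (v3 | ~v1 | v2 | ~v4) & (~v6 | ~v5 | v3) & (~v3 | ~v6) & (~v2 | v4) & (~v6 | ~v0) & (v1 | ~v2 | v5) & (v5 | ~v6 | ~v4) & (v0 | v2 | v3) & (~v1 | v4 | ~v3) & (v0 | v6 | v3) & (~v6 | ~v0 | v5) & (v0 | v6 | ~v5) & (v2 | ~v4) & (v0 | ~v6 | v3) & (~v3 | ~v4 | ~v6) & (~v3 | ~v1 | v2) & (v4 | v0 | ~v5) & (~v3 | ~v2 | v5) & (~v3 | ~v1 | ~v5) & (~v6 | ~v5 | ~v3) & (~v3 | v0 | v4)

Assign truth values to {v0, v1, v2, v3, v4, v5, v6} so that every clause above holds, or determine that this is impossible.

v0: 1, v1: 0, v2: 0, v3: 1, v4: 0, v5: 1, v6: 0

Try v3 = 1.
From the singleton clause (~v6), v6 = 0.
Try v2 = 0.
From the singleton clause (~v4), v4 = 0.
From the singleton clause (~v1), v1 = 0.
From the singleton clause (v0), v0 = 1.
No clause remains; v5 is free.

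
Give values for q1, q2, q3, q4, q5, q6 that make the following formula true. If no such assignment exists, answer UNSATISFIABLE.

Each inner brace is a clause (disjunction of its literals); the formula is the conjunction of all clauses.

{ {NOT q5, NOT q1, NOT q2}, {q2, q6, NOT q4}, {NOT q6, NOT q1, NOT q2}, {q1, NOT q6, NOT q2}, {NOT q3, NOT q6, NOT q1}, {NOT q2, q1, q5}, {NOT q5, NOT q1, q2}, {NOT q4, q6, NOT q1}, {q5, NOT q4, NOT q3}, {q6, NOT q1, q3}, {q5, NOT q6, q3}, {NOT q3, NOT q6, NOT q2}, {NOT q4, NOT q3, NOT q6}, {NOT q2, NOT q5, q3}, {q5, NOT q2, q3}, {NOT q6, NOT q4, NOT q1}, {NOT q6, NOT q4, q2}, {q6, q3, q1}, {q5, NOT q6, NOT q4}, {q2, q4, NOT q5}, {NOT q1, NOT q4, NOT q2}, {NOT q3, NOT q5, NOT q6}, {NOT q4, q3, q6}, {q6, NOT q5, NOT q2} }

Case q5 = false:
Case q2 = false:
Case q6 = false:
The clause (NOT q4) is unit, so q4 = false.
Case q1 = true:
The clause (q3) is unit, so q3 = true.
Every clause now holds.

q1=true,  q2=false,  q3=true,  q4=false,  q5=false,  q6=false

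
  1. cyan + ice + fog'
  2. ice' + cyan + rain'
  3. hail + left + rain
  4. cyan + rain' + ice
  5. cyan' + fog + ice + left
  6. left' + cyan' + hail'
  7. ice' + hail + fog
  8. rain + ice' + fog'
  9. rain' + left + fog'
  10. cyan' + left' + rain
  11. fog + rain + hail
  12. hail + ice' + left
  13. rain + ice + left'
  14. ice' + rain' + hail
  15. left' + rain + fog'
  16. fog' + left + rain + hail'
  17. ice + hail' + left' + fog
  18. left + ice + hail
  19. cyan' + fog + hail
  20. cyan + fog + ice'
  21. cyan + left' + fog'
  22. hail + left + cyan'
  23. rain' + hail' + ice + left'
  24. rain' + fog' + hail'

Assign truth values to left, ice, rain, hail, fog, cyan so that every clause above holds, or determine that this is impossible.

Suppose cyan = 0.
Suppose ice = 0.
The clause (fog') is unit, so fog = 0.
The clause (rain') is unit, so rain = 0.
The clause (hail) is unit, so hail = 1.
The clause (left') is unit, so left = 0.
This assignment satisfies each clause.

left: 0; ice: 0; rain: 0; hail: 1; fog: 0; cyan: 0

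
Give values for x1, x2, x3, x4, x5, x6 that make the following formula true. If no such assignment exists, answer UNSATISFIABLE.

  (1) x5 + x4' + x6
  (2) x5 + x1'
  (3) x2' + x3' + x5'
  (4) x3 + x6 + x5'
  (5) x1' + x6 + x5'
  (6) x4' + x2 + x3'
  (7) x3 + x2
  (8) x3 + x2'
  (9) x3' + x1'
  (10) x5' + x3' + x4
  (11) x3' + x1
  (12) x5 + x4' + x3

Suppose x5 = 1.
Suppose x2 = 0.
(x3) alone gives x3 = 1.
(x4') alone gives x4 = 0.
That conflicts with the unit clause (x4).
Backtrack on x2: now try x2 = 1.
(x3') alone gives x3 = 0.
That conflicts with the unit clause (x3).
Neither x2 = 1 nor x2 = 0 works.
Backtrack on x5: now try x5 = 0.
(x1') alone gives x1 = 0.
(x3') alone gives x3 = 0.
(x2) alone gives x2 = 1.
That conflicts with the unit clause (x2').
Neither x5 = 1 nor x5 = 0 works.

UNSATISFIABLE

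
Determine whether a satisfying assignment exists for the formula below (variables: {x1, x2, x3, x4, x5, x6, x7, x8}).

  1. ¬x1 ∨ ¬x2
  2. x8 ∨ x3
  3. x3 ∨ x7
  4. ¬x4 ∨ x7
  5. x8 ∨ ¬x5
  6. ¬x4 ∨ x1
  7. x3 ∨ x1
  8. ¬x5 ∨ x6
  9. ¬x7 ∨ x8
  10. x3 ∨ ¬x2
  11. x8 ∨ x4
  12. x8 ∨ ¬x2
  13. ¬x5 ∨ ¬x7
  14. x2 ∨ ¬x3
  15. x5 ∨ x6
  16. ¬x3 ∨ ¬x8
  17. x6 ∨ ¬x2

Branch on x1: set x1 = True.
From the singleton clause (¬x2), x2 = False.
From the singleton clause (¬x3), x3 = False.
From the singleton clause (x8), x8 = True.
From the singleton clause (x7), x7 = True.
From the singleton clause (¬x5), x5 = False.
From the singleton clause (x6), x6 = True.
All clauses hold; x4 can take either value.
A satisfying assignment: x1: True,  x2: False,  x3: False,  x4: False,  x5: False,  x6: True,  x7: True,  x8: True.

Yes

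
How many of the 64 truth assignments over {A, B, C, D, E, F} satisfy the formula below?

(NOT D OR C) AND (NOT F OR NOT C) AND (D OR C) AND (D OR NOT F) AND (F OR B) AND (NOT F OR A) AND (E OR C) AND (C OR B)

There are 2^6 = 64 truth assignments over (A, B, C, D, E, F).
Split on D. With D = true, the clauses containing D are satisfied and NOT D drops from the rest; 4 of the 2^5 = 32 assignments to the other variables satisfy what remains.
With D = false, by the same count on the reduced clause set, 4 assignments work.
Total: 4 + 4 = 8.

8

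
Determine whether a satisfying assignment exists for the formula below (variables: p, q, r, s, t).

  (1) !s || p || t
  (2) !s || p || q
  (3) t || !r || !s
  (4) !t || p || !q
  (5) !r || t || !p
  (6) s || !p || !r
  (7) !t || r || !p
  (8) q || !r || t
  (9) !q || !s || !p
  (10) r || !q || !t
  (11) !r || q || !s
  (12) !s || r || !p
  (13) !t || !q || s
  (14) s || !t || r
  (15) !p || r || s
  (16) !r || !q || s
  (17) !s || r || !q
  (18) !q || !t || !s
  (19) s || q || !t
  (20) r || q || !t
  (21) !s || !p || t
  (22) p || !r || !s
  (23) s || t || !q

Yes, satisfiable

Try s = false.
Try p = false.
Try t = false.
The clause (!q) is unit, so q = false.
The clause (!r) is unit, so r = false.
Every clause now holds.
A satisfying assignment: p=false,  q=false,  r=false,  s=false,  t=false.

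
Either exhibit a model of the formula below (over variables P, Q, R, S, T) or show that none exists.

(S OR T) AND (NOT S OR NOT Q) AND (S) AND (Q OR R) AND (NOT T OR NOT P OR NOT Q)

P: true, Q: false, R: true, S: true, T: true

(S) alone gives S = true.
(NOT Q) alone gives Q = false.
(R) alone gives R = true.
Every clause is now satisfied; P, T are unconstrained.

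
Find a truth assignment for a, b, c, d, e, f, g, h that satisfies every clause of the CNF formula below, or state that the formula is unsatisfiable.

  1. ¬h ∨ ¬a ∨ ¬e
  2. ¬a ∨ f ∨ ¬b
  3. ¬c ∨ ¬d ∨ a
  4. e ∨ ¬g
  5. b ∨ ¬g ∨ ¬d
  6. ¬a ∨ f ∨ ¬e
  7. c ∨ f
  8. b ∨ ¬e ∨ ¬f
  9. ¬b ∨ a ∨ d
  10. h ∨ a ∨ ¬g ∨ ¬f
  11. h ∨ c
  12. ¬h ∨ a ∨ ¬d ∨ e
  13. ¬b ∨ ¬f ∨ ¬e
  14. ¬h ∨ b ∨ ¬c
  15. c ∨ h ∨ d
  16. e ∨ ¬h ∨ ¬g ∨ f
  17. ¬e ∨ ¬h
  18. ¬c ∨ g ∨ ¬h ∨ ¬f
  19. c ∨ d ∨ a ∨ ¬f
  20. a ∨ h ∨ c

Branch on e: set e = False.
Unit clause (¬g) forces g = False.
Branch on c: set c = False.
Unit clause (f) forces f = True.
Unit clause (h) forces h = True.
Branch on a: set a = True.
No clause remains; b, d are free.

a: True, b: True, c: False, d: True, e: False, f: True, g: False, h: True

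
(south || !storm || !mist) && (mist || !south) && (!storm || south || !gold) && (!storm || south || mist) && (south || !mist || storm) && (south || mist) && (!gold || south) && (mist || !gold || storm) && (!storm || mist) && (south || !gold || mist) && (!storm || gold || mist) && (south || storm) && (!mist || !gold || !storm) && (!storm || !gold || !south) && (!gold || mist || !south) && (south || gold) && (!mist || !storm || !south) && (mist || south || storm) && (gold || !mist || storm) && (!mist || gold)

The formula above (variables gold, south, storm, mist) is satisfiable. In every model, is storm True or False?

False

Suppose storm = true.
Unit clause (mist) forces mist = true.
Unit clause (south) forces south = true.
That conflicts with the unit clause (!south).
So every satisfying assignment has storm = False.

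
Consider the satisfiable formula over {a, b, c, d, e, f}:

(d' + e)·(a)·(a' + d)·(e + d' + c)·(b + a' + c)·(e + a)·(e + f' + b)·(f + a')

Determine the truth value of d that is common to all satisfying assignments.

Suppose d = 0.
Unit clause (a) forces a = 1.
But (a') is also a unit clause — contradiction.
So every satisfying assignment has d = True.

True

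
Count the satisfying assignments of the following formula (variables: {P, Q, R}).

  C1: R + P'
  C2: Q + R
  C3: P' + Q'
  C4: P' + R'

3

There are 2^3 = 8 truth assignments over (P, Q, R).
Check each against the 4 clauses (columns in the order P, Q, R):
  F F F  ✗ fails (Q + R)
  F F T  ✓ satisfies all
  F T F  ✓ satisfies all
  F T T  ✓ satisfies all
  T F F  ✗ fails (R + P')
  T F T  ✗ fails (P' + R')
  T T F  ✗ fails (R + P')
  T T T  ✗ fails (P' + Q')
3 of the 8 rows are models.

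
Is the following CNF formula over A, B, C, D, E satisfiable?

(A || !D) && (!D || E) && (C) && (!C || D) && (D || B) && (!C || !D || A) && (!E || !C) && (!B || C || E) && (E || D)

From the singleton clause (C), C = true.
From the singleton clause (D), D = true.
From the singleton clause (A), A = true.
From the singleton clause (E), E = true.
That conflicts with the unit clause (!E).
No assignment satisfies every clause.

No, unsatisfiable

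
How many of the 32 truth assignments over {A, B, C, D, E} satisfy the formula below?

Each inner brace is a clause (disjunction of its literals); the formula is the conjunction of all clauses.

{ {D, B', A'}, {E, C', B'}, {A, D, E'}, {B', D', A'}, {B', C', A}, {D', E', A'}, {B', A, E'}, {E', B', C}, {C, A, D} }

12

There are 2^5 = 32 truth assignments over (A, B, C, D, E).
Split on B. With B = 1, the clauses containing B are satisfied and B' drops from the rest; 1 of the 2^4 = 16 assignments to the other variables satisfy what remains.
With B = 0, by the same count on the reduced clause set, 11 assignments work.
Total: 1 + 11 = 12.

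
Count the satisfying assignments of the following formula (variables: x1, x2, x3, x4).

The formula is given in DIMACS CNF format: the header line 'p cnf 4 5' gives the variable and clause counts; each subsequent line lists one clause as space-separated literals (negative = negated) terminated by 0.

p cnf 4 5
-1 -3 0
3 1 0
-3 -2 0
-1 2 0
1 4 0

There are 2^4 = 16 truth assignments over (x1, x2, x3, x4).
Check each against the 5 clauses (columns in the order x1, x2, x3, x4):
  F F F F  ✗ fails (x3 ∨ x1)
  F F F T  ✗ fails (x3 ∨ x1)
  F F T F  ✗ fails (x1 ∨ x4)
  F F T T  ✓ satisfies all
  F T F F  ✗ fails (x3 ∨ x1)
  F T F T  ✗ fails (x3 ∨ x1)
  F T T F  ✗ fails (¬x3 ∨ ¬x2)
  F T T T  ✗ fails (¬x3 ∨ ¬x2)
  T F F F  ✗ fails (¬x1 ∨ x2)
  T F F T  ✗ fails (¬x1 ∨ x2)
  T F T F  ✗ fails (¬x1 ∨ ¬x3)
  T F T T  ✗ fails (¬x1 ∨ ¬x3)
  T T F F  ✓ satisfies all
  T T F T  ✓ satisfies all
  T T T F  ✗ fails (¬x1 ∨ ¬x3)
  T T T T  ✗ fails (¬x1 ∨ ¬x3)
3 of the 16 rows are models.

3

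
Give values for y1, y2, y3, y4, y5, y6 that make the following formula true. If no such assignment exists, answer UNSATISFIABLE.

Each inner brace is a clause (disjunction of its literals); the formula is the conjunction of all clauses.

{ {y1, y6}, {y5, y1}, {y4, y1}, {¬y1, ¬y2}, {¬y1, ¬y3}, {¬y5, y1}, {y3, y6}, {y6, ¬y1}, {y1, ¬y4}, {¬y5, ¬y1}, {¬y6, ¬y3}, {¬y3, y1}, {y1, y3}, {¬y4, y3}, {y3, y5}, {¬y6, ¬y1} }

Case y1 = True:
Unit clause (¬y2) forces y2 = False.
Unit clause (¬y3) forces y3 = False.
Unit clause (y6) forces y6 = True.
But (¬y6) is also a unit clause — contradiction.
That branch fails; take y1 = False instead.
Unit clause (y6) forces y6 = True.
Unit clause (y5) forces y5 = True.
But (¬y5) is also a unit clause — contradiction.
Both values of y1 lead to a conflict.

UNSATISFIABLE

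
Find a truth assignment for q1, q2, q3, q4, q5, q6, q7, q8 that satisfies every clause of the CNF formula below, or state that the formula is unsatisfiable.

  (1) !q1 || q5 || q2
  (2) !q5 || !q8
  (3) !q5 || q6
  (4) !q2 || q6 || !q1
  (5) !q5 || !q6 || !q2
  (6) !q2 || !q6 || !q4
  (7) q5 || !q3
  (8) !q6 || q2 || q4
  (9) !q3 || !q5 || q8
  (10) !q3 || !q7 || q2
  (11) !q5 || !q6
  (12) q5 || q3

Case q5 = false:
From the singleton clause (!q3), q3 = false.
That conflicts with the unit clause (q3).
Backtrack on q5: now try q5 = true.
From the singleton clause (!q8), q8 = false.
From the singleton clause (q6), q6 = true.
That conflicts with the unit clause (!q6).
Both values of q5 lead to a conflict.

UNSATISFIABLE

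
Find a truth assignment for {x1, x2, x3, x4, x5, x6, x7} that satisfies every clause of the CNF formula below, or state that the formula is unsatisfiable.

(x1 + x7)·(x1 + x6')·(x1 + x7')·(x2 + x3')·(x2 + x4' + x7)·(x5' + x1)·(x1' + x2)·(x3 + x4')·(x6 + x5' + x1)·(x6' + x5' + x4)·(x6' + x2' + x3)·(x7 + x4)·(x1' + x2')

UNSATISFIABLE

Branch on x1: set x1 = 1.
From the singleton clause (x2), x2 = 1.
Now (x2') is unsatisfied and unit — conflict.
So x1 must be the other value — set x1 = 0.
From the singleton clause (x7), x7 = 1.
Now (x7') is unsatisfied and unit — conflict.
Both values of x1 lead to a conflict.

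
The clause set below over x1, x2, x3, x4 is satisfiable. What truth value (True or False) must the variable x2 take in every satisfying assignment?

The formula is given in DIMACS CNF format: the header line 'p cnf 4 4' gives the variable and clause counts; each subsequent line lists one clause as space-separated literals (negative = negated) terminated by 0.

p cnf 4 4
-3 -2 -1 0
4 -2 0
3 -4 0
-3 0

False

Suppose x2 = True.
From the singleton clause (x4), x4 = True.
From the singleton clause (x3), x3 = True.
Now (¬x3) is unsatisfied and unit — conflict.
So every satisfying assignment has x2 = False.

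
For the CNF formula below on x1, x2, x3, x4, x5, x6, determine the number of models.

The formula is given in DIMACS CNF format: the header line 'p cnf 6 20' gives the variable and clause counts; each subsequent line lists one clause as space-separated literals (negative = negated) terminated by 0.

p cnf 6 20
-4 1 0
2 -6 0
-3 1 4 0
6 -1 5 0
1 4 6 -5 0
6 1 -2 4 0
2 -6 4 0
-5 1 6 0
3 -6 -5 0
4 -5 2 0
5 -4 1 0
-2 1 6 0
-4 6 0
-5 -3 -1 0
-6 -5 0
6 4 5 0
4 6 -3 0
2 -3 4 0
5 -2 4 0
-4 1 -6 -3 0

3

There are 2^6 = 64 truth assignments over (x1, x2, x3, x4, x5, x6).
Split on x5. With x5 = True, the clauses containing x5 are satisfied and ¬x5 drops from the rest; 1 of the 2^5 = 32 assignments to the other variables satisfy what remains.
With x5 = False, by the same count on the reduced clause set, 2 assignments work.
Total: 1 + 2 = 3.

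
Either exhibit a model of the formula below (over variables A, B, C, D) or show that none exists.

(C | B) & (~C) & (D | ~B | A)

From the singleton clause (~C), C = 0.
From the singleton clause (B), B = 1.
Try D = 1.
Every clause is now satisfied; A is unconstrained.

A=0; B=1; C=0; D=1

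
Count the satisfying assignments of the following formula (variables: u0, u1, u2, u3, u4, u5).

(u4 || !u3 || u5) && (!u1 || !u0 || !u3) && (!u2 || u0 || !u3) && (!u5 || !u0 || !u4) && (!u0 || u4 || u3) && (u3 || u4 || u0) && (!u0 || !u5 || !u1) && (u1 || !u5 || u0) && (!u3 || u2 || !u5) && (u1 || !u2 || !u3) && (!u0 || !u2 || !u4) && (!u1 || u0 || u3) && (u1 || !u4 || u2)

3

There are 2^6 = 64 truth assignments over (u0, u1, u2, u3, u4, u5).
Split on u0. With u0 = true, the clauses containing u0 are satisfied and !u0 drops from the rest; 1 of the 2^5 = 32 assignments to the other variables satisfy what remains.
With u0 = false, by the same count on the reduced clause set, 2 assignments work.
(One model: u0=F, u1=F, u2=T, u3=F, u4=T, u5=F.)
Total: 1 + 2 = 3.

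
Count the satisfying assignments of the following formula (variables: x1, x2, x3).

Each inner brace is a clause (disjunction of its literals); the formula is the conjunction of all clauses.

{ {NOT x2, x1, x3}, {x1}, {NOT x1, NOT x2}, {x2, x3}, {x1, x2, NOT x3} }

There are 2^3 = 8 truth assignments over (x1, x2, x3).
Split on x3. With x3 = true, the clauses containing x3 are satisfied and NOT x3 drops from the rest; 1 of the 2^2 = 4 assignments to the other variables satisfy what remains.
With x3 = false, by the same count on the reduced clause set, 0 assignments work.
(One model: x1=T, x2=F, x3=T.)
Total: 1 + 0 = 1.

1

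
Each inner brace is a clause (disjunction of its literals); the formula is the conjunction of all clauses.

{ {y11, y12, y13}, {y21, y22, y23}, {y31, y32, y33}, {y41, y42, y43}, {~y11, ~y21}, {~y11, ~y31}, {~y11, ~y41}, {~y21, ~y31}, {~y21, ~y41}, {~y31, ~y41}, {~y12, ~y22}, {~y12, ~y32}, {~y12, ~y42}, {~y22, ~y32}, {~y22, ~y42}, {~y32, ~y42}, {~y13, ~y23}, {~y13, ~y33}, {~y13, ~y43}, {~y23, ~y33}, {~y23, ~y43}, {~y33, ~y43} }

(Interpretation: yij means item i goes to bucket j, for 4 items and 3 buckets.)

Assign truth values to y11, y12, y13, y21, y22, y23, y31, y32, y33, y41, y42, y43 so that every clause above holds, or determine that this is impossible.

Suppose y11 = 0.
Suppose y12 = 1.
(~y22) alone gives y22 = 0.
(~y32) alone gives y32 = 0.
(~y42) alone gives y42 = 0.
Suppose y21 = 1.
(~y31) alone gives y31 = 0.
(y33) alone gives y33 = 1.
(~y41) alone gives y41 = 0.
(y43) alone gives y43 = 1.
That conflicts with the unit clause (~y43).
Backtrack on y21: now try y21 = 0.
(y23) alone gives y23 = 1.
(~y13) alone gives y13 = 0.
(~y33) alone gives y33 = 0.
(y31) alone gives y31 = 1.
(~y41) alone gives y41 = 0.
(y43) alone gives y43 = 1.
That conflicts with the unit clause (~y43).
Both values of y21 lead to a conflict.
Backtrack on y12: now try y12 = 0.
(y13) alone gives y13 = 1.
(~y23) alone gives y23 = 0.
(~y33) alone gives y33 = 0.
(~y43) alone gives y43 = 0.
Suppose y21 = 1.
(~y31) alone gives y31 = 0.
(y32) alone gives y32 = 1.
(~y41) alone gives y41 = 0.
(y42) alone gives y42 = 1.
That conflicts with the unit clause (~y42).
Backtrack on y21: now try y21 = 0.
(y22) alone gives y22 = 1.
(~y32) alone gives y32 = 0.
(y31) alone gives y31 = 1.
(~y41) alone gives y41 = 0.
(y42) alone gives y42 = 1.
That conflicts with the unit clause (~y42).
Both values of y21 lead to a conflict.
Both values of y12 lead to a conflict.
Backtrack on y11: now try y11 = 1.
(~y21) alone gives y21 = 0.
(~y31) alone gives y31 = 0.
(~y41) alone gives y41 = 0.
Suppose y22 = 1.
(~y12) alone gives y12 = 0.
(~y32) alone gives y32 = 0.
(y33) alone gives y33 = 1.
(~y42) alone gives y42 = 0.
(y43) alone gives y43 = 1.
That conflicts with the unit clause (~y43).
Backtrack on y22: now try y22 = 0.
(y23) alone gives y23 = 1.
(~y13) alone gives y13 = 0.
(~y33) alone gives y33 = 0.
(y32) alone gives y32 = 1.
(~y12) alone gives y12 = 0.
(~y42) alone gives y42 = 0.
(y43) alone gives y43 = 1.
That conflicts with the unit clause (~y43).
Both values of y22 lead to a conflict.
Both values of y11 lead to a conflict.

UNSATISFIABLE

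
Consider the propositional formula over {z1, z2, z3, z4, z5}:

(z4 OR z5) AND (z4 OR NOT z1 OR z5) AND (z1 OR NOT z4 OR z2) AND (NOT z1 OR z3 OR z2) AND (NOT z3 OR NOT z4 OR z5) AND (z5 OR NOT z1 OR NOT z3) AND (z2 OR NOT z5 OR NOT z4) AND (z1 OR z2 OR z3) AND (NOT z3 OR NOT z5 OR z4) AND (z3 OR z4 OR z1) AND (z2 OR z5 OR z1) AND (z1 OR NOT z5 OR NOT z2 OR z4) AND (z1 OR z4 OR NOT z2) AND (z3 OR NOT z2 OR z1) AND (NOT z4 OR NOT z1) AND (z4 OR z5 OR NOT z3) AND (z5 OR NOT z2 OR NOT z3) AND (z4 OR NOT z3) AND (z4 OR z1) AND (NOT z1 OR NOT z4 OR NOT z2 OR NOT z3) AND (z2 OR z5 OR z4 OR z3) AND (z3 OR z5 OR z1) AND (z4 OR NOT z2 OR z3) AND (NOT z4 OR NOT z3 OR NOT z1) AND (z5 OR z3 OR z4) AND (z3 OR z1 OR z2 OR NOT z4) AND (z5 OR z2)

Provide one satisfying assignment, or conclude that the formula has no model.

Suppose z4 = true.
Unit clause (NOT z1) forces z1 = false.
Unit clause (z2) forces z2 = true.
Unit clause (z3) forces z3 = true.
Unit clause (z5) forces z5 = true.
Every clause now holds.

z1=false; z2=true; z3=true; z4=true; z5=true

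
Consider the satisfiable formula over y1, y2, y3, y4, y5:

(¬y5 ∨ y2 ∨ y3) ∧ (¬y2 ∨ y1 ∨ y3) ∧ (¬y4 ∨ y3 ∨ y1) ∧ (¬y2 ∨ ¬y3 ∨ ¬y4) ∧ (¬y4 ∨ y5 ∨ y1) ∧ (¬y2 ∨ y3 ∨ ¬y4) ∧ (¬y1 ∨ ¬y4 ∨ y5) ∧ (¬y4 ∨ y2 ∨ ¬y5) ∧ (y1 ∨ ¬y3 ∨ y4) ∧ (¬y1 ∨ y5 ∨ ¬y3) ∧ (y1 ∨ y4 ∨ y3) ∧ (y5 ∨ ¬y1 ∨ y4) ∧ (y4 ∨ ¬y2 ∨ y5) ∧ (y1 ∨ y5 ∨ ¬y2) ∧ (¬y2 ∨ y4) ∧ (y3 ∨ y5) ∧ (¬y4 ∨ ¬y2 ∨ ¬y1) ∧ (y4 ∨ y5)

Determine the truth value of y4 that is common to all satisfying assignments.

Suppose y4 = True.
Case y3 = True:
The clause (¬y2) is unit, so y2 = False.
The clause (¬y5) is unit, so y5 = False.
The clause (y1) is unit, so y1 = True.
That conflicts with the unit clause (¬y1).
Backtrack on y3: now try y3 = False.
The clause (y1) is unit, so y1 = True.
The clause (¬y2) is unit, so y2 = False.
The clause (¬y5) is unit, so y5 = False.
That conflicts with the unit clause (y5).
Either choice for y3 ends in contradiction.
So every satisfying assignment has y4 = False.

False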